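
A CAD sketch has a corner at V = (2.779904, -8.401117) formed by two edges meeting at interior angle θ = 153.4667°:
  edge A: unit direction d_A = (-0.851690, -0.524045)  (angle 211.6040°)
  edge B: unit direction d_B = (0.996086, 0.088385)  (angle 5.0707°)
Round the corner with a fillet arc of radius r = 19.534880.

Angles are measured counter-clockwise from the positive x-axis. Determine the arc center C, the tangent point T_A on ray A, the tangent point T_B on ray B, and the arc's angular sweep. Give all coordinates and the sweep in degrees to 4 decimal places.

bisector direction at 288.3374° = (0.314611,-0.949221)
center distance |VC| = r/sin(θ/2) = 19.534880/sin(76.7334°) = 20.070509
C = V + |VC|·bis = (9.0943,-27.4525)
T_A = V + ((C−V)·d_A)·d_A = V + 4.6058·d_A = (-1.1429,-10.8148)
T_B = V + ((C−V)·d_B)·d_B = V + 4.6058·d_B = (7.3677,-7.9940)
sweep = 180° − θ = 26.5333°

center=(9.0943,-27.4525) T_A=(-1.1429,-10.8148) T_B=(7.3677,-7.9940) sweep=26.5333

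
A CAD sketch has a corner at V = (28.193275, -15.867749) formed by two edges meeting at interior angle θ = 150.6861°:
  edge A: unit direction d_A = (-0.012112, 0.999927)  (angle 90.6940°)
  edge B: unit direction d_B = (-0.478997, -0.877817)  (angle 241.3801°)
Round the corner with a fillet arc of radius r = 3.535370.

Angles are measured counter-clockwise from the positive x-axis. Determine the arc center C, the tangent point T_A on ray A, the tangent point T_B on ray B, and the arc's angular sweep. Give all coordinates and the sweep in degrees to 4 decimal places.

center=(24.6470,-14.9860) T_A=(28.1821,-14.9432) T_B=(27.7504,-16.6794) sweep=29.3139

bisector direction at 166.0371° = (-0.970452,0.241294)
center distance |VC| = r/sin(θ/2) = 3.535370/sin(75.3431°) = 3.654287
C = V + |VC|·bis = (24.6470,-14.9860)
T_A = V + ((C−V)·d_A)·d_A = V + 0.9246·d_A = (28.1821,-14.9432)
T_B = V + ((C−V)·d_B)·d_B = V + 0.9246·d_B = (27.7504,-16.6794)
sweep = 180° − θ = 29.3139°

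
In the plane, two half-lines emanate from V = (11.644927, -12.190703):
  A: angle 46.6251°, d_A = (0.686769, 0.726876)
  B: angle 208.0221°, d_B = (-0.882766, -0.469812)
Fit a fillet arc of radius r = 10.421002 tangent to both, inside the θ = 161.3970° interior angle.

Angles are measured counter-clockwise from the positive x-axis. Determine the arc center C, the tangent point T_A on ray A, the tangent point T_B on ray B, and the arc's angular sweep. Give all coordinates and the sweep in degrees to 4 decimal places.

bisector direction at 127.3236° = (-0.606316,0.795224)
center distance |VC| = r/sin(θ/2) = 10.421002/sin(80.6985°) = 10.559848
C = V + |VC|·bis = (5.2423,-3.7933)
T_A = V + ((C−V)·d_A)·d_A = V + 1.7068·d_A = (12.8171,-10.9501)
T_B = V + ((C−V)·d_B)·d_B = V + 1.7068·d_B = (10.1382,-12.9926)
sweep = 180° − θ = 18.6030°

center=(5.2423,-3.7933) T_A=(12.8171,-10.9501) T_B=(10.1382,-12.9926) sweep=18.6030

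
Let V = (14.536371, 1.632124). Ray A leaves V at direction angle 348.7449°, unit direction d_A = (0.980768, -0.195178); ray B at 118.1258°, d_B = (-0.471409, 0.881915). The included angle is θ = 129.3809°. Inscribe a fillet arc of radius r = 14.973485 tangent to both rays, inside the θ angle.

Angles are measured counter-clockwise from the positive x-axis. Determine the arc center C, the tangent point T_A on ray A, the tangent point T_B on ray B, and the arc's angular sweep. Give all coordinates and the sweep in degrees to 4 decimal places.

bisector direction at 53.4353° = (0.595729,0.803185)
center distance |VC| = r/sin(θ/2) = 14.973485/sin(64.6904°) = 16.563382
C = V + |VC|·bis = (24.4037,14.9356)
T_A = V + ((C−V)·d_A)·d_A = V + 7.0810·d_A = (21.4812,0.2501)
T_B = V + ((C−V)·d_B)·d_B = V + 7.0810·d_B = (11.1983,7.8770)
sweep = 180° − θ = 50.6191°

center=(24.4037,14.9356) T_A=(21.4812,0.2501) T_B=(11.1983,7.8770) sweep=50.6191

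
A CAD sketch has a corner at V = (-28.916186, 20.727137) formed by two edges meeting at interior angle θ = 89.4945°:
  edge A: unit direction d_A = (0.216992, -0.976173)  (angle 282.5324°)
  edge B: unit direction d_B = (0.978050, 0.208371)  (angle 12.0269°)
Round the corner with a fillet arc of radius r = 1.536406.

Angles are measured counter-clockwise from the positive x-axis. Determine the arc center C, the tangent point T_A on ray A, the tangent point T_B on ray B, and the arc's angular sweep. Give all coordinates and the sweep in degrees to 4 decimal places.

center=(-27.0800,19.5474) T_A=(-28.5798,19.2140) T_B=(-27.4002,21.0501) sweep=90.5055

bisector direction at 327.2797° = (0.841319,-0.540539)
center distance |VC| = r/sin(θ/2) = 1.536406/sin(44.7473°) = 2.182455
C = V + |VC|·bis = (-27.0800,19.5474)
T_A = V + ((C−V)·d_A)·d_A = V + 1.5500·d_A = (-28.5798,19.2140)
T_B = V + ((C−V)·d_B)·d_B = V + 1.5500·d_B = (-27.4002,21.0501)
sweep = 180° − θ = 90.5055°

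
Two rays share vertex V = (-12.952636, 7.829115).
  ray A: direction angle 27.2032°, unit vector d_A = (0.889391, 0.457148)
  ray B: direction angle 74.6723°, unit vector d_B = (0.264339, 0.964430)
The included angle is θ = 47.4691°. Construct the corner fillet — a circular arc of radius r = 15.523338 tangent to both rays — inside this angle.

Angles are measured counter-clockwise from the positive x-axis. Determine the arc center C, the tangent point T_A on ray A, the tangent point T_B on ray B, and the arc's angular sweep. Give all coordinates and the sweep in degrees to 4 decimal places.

center=(11.3511,37.7752) T_A=(18.4476,23.9688) T_B=(-3.6201,41.8786) sweep=132.5309

bisector direction at 50.9377° = (0.630164,0.776462)
center distance |VC| = r/sin(θ/2) = 15.523338/sin(23.7345°) = 38.567313
C = V + |VC|·bis = (11.3511,37.7752)
T_A = V + ((C−V)·d_A)·d_A = V + 35.3053·d_A = (18.4476,23.9688)
T_B = V + ((C−V)·d_B)·d_B = V + 35.3053·d_B = (-3.6201,41.8786)
sweep = 180° − θ = 132.5309°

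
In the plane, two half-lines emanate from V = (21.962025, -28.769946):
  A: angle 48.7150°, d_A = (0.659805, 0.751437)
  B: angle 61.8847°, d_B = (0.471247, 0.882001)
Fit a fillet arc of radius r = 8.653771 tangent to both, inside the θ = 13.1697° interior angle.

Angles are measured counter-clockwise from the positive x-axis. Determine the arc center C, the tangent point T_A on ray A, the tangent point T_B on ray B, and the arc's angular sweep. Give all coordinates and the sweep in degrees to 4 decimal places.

bisector direction at 55.2999° = (0.569282,0.822143)
center distance |VC| = r/sin(θ/2) = 8.653771/sin(6.5849°) = 75.463790
C = V + |VC|·bis = (64.9222,33.2720)
T_A = V + ((C−V)·d_A)·d_A = V + 74.9660·d_A = (71.4249,27.5622)
T_B = V + ((C−V)·d_B)·d_B = V + 74.9660·d_B = (57.2895,37.3501)
sweep = 180° − θ = 166.8303°

center=(64.9222,33.2720) T_A=(71.4249,27.5622) T_B=(57.2895,37.3501) sweep=166.8303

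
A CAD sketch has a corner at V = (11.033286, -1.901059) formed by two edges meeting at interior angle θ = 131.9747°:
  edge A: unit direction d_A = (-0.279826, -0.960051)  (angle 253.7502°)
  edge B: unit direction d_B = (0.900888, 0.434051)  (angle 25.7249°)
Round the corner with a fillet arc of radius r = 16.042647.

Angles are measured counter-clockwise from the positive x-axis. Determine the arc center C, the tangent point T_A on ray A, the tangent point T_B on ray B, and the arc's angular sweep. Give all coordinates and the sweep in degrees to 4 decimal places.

bisector direction at 319.7376° = (0.763092,-0.646290)
center distance |VC| = r/sin(θ/2) = 16.042647/sin(65.9874°) = 17.562590
C = V + |VC|·bis = (24.4352,-13.2516)
T_A = V + ((C−V)·d_A)·d_A = V + 7.1469·d_A = (9.0334,-8.7624)
T_B = V + ((C−V)·d_B)·d_B = V + 7.1469·d_B = (17.4718,1.2011)
sweep = 180° − θ = 48.0253°

center=(24.4352,-13.2516) T_A=(9.0334,-8.7624) T_B=(17.4718,1.2011) sweep=48.0253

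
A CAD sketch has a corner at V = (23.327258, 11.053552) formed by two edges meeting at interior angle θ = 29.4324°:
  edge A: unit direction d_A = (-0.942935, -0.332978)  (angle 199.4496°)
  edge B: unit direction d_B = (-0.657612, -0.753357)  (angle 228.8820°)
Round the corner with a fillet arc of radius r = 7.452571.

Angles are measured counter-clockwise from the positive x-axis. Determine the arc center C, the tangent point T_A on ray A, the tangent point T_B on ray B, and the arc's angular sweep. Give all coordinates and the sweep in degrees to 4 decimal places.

bisector direction at 214.1658° = (-0.827416,-0.561590)
center distance |VC| = r/sin(θ/2) = 7.452571/sin(14.7162°) = 29.337201
C = V + |VC|·bis = (-0.9468,-5.4219)
T_A = V + ((C−V)·d_A)·d_A = V + 28.3748·d_A = (-3.4283,1.6054)
T_B = V + ((C−V)·d_B)·d_B = V + 28.3748·d_B = (4.6676,-10.3228)
sweep = 180° − θ = 150.5676°

center=(-0.9468,-5.4219) T_A=(-3.4283,1.6054) T_B=(4.6676,-10.3228) sweep=150.5676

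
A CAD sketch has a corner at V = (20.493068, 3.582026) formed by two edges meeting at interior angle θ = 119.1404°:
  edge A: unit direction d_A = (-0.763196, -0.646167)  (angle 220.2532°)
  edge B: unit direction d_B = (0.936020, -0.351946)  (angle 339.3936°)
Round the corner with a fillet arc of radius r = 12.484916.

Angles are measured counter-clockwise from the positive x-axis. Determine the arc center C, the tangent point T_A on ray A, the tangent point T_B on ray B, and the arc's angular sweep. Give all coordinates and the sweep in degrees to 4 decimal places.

center=(22.9634,-10.6851) T_A=(14.8961,-1.1567) T_B=(27.3575,1.0010) sweep=60.8596

bisector direction at 279.8234° = (0.170612,-0.985338)
center distance |VC| = r/sin(θ/2) = 12.484916/sin(59.5702°) = 14.479456
C = V + |VC|·bis = (22.9634,-10.6851)
T_A = V + ((C−V)·d_A)·d_A = V + 7.3336·d_A = (14.8961,-1.1567)
T_B = V + ((C−V)·d_B)·d_B = V + 7.3336·d_B = (27.3575,1.0010)
sweep = 180° − θ = 60.8596°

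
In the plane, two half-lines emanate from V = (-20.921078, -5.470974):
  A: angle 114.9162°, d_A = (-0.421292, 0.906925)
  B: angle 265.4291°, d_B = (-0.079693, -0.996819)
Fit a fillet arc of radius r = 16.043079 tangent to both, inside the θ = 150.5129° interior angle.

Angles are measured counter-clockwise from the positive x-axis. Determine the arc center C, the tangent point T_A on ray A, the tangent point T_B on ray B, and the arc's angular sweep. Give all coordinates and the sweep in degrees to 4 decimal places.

bisector direction at 190.1727° = (-0.984280,-0.176615)
center distance |VC| = r/sin(θ/2) = 16.043079/sin(75.2565°) = 16.589288
C = V + |VC|·bis = (-37.2496,-8.4009)
T_A = V + ((C−V)·d_A)·d_A = V + 4.2219·d_A = (-22.6997,-1.6421)
T_B = V + ((C−V)·d_B)·d_B = V + 4.2219·d_B = (-21.2575,-9.6794)
sweep = 180° − θ = 29.4871°

center=(-37.2496,-8.4009) T_A=(-22.6997,-1.6421) T_B=(-21.2575,-9.6794) sweep=29.4871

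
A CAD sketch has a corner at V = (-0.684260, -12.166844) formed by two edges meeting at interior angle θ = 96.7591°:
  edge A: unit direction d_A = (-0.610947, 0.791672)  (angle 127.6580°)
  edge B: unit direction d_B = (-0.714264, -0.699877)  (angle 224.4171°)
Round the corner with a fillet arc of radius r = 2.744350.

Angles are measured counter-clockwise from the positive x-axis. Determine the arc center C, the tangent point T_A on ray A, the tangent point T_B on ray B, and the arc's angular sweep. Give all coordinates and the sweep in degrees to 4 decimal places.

bisector direction at 176.0376° = (-0.997610,0.069103)
center distance |VC| = r/sin(θ/2) = 2.744350/sin(48.3796°) = 3.671071
C = V + |VC|·bis = (-4.3466,-11.9132)
T_A = V + ((C−V)·d_A)·d_A = V + 2.4383·d_A = (-2.1739,-10.2365)
T_B = V + ((C−V)·d_B)·d_B = V + 2.4383·d_B = (-2.4258,-13.8734)
sweep = 180° − θ = 83.2409°

center=(-4.3466,-11.9132) T_A=(-2.1739,-10.2365) T_B=(-2.4258,-13.8734) sweep=83.2409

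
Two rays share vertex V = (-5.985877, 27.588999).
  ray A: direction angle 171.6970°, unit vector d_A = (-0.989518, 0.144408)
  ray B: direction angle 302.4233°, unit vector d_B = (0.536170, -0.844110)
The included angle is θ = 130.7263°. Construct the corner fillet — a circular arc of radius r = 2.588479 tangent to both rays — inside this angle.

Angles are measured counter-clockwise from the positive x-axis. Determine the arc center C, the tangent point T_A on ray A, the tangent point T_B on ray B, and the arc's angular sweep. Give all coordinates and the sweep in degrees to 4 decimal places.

bisector direction at 237.0601° = (-0.543758,-0.839242)
center distance |VC| = r/sin(θ/2) = 2.588479/sin(65.3632°) = 2.847711
C = V + |VC|·bis = (-7.5343,25.1991)
T_A = V + ((C−V)·d_A)·d_A = V + 1.1871·d_A = (-7.1605,27.7604)
T_B = V + ((C−V)·d_B)·d_B = V + 1.1871·d_B = (-5.3494,26.5869)
sweep = 180° − θ = 49.2737°

center=(-7.5343,25.1991) T_A=(-7.1605,27.7604) T_B=(-5.3494,26.5869) sweep=49.2737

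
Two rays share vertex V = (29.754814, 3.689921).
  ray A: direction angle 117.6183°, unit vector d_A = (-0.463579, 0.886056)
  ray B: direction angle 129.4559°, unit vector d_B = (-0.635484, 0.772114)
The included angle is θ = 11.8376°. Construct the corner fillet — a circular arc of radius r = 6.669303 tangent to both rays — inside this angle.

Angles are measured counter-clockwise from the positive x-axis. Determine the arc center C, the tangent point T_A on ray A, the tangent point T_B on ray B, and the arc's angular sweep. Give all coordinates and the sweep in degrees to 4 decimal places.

center=(-5.9771,57.5991) T_A=(-0.0677,60.6908) T_B=(-11.1266,53.3608) sweep=168.1624

bisector direction at 123.5371° = (-0.552477,0.833528)
center distance |VC| = r/sin(θ/2) = 6.669303/sin(5.9188°) = 64.675845
C = V + |VC|·bis = (-5.9771,57.5991)
T_A = V + ((C−V)·d_A)·d_A = V + 64.3311·d_A = (-0.0677,60.6908)
T_B = V + ((C−V)·d_B)·d_B = V + 64.3311·d_B = (-11.1266,53.3608)
sweep = 180° − θ = 168.1624°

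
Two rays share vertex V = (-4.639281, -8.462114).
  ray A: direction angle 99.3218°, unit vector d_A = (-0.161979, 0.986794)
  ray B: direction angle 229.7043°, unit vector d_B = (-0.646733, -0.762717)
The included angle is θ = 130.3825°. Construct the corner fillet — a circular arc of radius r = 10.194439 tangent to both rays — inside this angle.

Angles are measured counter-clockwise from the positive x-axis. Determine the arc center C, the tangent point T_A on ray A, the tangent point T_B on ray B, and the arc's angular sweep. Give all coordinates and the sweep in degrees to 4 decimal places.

bisector direction at 164.5130° = (-0.963691,0.267019)
center distance |VC| = r/sin(θ/2) = 10.194439/sin(65.1912°) = 11.230901
C = V + |VC|·bis = (-15.4624,-5.4633)
T_A = V + ((C−V)·d_A)·d_A = V + 4.7124·d_A = (-5.4026,-3.8120)
T_B = V + ((C−V)·d_B)·d_B = V + 4.7124·d_B = (-7.6869,-12.0563)
sweep = 180° − θ = 49.6175°

center=(-15.4624,-5.4633) T_A=(-5.4026,-3.8120) T_B=(-7.6869,-12.0563) sweep=49.6175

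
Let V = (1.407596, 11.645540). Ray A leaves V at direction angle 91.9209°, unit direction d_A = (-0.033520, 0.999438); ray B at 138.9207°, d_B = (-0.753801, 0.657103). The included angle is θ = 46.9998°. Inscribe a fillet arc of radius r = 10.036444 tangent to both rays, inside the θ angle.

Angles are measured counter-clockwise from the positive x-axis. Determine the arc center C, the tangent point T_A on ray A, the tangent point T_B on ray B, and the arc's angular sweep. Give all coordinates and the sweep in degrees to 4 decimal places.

center=(-9.3969,34.3785) T_A=(0.6339,34.7149) T_B=(-15.9919,26.8130) sweep=133.0002

bisector direction at 115.4208° = (-0.429263,0.903180)
center distance |VC| = r/sin(θ/2) = 10.036444/sin(23.4999°) = 25.169925
C = V + |VC|·bis = (-9.3969,34.3785)
T_A = V + ((C−V)·d_A)·d_A = V + 23.0824·d_A = (0.6339,34.7149)
T_B = V + ((C−V)·d_B)·d_B = V + 23.0824·d_B = (-15.9919,26.8130)
sweep = 180° − θ = 133.0002°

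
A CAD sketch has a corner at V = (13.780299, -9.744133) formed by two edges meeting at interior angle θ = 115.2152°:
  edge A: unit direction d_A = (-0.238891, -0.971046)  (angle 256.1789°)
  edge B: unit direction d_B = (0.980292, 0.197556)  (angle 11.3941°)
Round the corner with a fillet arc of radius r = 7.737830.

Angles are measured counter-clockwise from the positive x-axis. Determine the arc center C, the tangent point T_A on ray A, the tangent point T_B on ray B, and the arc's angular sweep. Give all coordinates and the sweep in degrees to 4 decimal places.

center=(20.1213,-16.3596) T_A=(12.6076,-14.5111) T_B=(18.5927,-8.7743) sweep=64.7848

bisector direction at 313.7865° = (0.691973,-0.721923)
center distance |VC| = r/sin(θ/2) = 7.737830/sin(57.6076°) = 9.163713
C = V + |VC|·bis = (20.1213,-16.3596)
T_A = V + ((C−V)·d_A)·d_A = V + 4.9091·d_A = (12.6076,-14.5111)
T_B = V + ((C−V)·d_B)·d_B = V + 4.9091·d_B = (18.5927,-8.7743)
sweep = 180° − θ = 64.7848°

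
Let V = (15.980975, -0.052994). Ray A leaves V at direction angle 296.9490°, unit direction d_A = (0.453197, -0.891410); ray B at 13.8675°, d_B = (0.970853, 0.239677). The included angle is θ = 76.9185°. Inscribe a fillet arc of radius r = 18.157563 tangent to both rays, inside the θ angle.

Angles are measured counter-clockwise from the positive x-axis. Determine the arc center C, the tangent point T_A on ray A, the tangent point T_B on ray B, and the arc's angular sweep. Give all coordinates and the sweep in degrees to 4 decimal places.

center=(42.5271,-12.2022) T_A=(26.3413,-20.4311) T_B=(38.1752,5.4262) sweep=103.0815

bisector direction at 335.4083° = (0.909296,-0.416150)
center distance |VC| = r/sin(θ/2) = 18.157563/sin(38.4592°) = 29.194201
C = V + |VC|·bis = (42.5271,-12.2022)
T_A = V + ((C−V)·d_A)·d_A = V + 22.8605·d_A = (26.3413,-20.4311)
T_B = V + ((C−V)·d_B)·d_B = V + 22.8605·d_B = (38.1752,5.4262)
sweep = 180° − θ = 103.0815°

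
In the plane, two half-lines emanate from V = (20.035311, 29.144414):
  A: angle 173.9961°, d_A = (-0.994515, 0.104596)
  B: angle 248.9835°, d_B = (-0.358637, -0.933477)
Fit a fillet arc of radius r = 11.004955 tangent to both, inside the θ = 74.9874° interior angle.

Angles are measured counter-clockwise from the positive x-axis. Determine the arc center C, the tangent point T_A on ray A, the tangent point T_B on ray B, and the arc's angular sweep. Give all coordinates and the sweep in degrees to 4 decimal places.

center=(4.6177,19.7003) T_A=(5.7688,30.6449) T_B=(14.8906,15.7535) sweep=105.0126

bisector direction at 211.4898° = (-0.852733,-0.522347)
center distance |VC| = r/sin(θ/2) = 11.004955/sin(37.4937°) = 18.080206
C = V + |VC|·bis = (4.6177,19.7003)
T_A = V + ((C−V)·d_A)·d_A = V + 14.3452·d_A = (5.7688,30.6449)
T_B = V + ((C−V)·d_B)·d_B = V + 14.3452·d_B = (14.8906,15.7535)
sweep = 180° − θ = 105.0126°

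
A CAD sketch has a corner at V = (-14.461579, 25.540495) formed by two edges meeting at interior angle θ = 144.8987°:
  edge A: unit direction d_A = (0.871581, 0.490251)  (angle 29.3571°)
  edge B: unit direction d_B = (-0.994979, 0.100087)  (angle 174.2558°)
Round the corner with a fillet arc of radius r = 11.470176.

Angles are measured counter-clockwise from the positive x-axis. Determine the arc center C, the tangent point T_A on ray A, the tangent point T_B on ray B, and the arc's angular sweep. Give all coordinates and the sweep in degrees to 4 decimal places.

center=(-16.9230,37.3162) T_A=(-11.2998,27.3190) T_B=(-18.0710,25.9036) sweep=35.1013

bisector direction at 101.8064° = (-0.204606,0.978844)
center distance |VC| = r/sin(θ/2) = 11.470176/sin(72.4493°) = 12.030171
C = V + |VC|·bis = (-16.9230,37.3162)
T_A = V + ((C−V)·d_A)·d_A = V + 3.6277·d_A = (-11.2998,27.3190)
T_B = V + ((C−V)·d_B)·d_B = V + 3.6277·d_B = (-18.0710,25.9036)
sweep = 180° − θ = 35.1013°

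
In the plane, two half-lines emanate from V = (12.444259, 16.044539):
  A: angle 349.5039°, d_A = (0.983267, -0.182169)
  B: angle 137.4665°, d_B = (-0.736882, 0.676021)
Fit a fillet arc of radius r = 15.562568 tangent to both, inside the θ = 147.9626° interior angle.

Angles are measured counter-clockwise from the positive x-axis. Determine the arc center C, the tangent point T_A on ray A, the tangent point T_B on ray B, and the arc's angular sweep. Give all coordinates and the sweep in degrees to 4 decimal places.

bisector direction at 63.4852° = (0.446429,0.894819)
center distance |VC| = r/sin(θ/2) = 15.562568/sin(73.9813°) = 16.191247
C = V + |VC|·bis = (19.6725,30.5328)
T_A = V + ((C−V)·d_A)·d_A = V + 4.4680·d_A = (16.8375,15.2306)
T_B = V + ((C−V)·d_B)·d_B = V + 4.4680·d_B = (9.1519,19.0650)
sweep = 180° − θ = 32.0374°

center=(19.6725,30.5328) T_A=(16.8375,15.2306) T_B=(9.1519,19.0650) sweep=32.0374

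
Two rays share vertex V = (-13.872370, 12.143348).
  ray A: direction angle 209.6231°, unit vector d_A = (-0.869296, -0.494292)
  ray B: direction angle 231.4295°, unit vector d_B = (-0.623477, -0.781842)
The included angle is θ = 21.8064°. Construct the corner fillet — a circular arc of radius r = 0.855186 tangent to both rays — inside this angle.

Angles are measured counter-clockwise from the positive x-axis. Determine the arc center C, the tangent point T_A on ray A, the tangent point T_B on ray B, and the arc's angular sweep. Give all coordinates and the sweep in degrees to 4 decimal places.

bisector direction at 220.5263° = (-0.760108,-0.649797)
center distance |VC| = r/sin(θ/2) = 0.855186/sin(10.9032°) = 4.521199
C = V + |VC|·bis = (-17.3090,9.2055)
T_A = V + ((C−V)·d_A)·d_A = V + 4.4396·d_A = (-17.7317,9.9489)
T_B = V + ((C−V)·d_B)·d_B = V + 4.4396·d_B = (-16.6403,8.6723)
sweep = 180° − θ = 158.1936°

center=(-17.3090,9.2055) T_A=(-17.7317,9.9489) T_B=(-16.6403,8.6723) sweep=158.1936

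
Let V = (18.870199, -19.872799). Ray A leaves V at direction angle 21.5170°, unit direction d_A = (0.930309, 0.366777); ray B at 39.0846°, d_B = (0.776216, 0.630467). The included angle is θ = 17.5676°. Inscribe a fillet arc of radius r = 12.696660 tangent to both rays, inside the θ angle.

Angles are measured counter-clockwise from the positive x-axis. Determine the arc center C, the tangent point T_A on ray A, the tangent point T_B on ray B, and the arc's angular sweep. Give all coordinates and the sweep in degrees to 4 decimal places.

center=(90.6560,22.0768) T_A=(95.3128,10.2650) T_B=(82.6512,31.9321) sweep=162.4324

bisector direction at 30.3008° = (0.863389,0.504540)
center distance |VC| = r/sin(θ/2) = 12.696660/sin(8.7838°) = 83.144248
C = V + |VC|·bis = (90.6560,22.0768)
T_A = V + ((C−V)·d_A)·d_A = V + 82.1691·d_A = (95.3128,10.2650)
T_B = V + ((C−V)·d_B)·d_B = V + 82.1691·d_B = (82.6512,31.9321)
sweep = 180° − θ = 162.4324°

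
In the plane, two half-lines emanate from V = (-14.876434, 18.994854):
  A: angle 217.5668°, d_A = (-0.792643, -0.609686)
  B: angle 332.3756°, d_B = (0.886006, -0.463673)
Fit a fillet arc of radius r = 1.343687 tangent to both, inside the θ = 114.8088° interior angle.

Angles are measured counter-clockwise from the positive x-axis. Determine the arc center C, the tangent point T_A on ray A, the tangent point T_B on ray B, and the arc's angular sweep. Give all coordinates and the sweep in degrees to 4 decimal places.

center=(-14.7382,17.4060) T_A=(-15.5575,18.4710) T_B=(-14.1152,18.5965) sweep=65.1912

bisector direction at 274.9712° = (0.086655,-0.996238)
center distance |VC| = r/sin(θ/2) = 1.343687/sin(57.4044°) = 1.594893
C = V + |VC|·bis = (-14.7382,17.4060)
T_A = V + ((C−V)·d_A)·d_A = V + 0.8592·d_A = (-15.5575,18.4710)
T_B = V + ((C−V)·d_B)·d_B = V + 0.8592·d_B = (-14.1152,18.5965)
sweep = 180° − θ = 65.1912°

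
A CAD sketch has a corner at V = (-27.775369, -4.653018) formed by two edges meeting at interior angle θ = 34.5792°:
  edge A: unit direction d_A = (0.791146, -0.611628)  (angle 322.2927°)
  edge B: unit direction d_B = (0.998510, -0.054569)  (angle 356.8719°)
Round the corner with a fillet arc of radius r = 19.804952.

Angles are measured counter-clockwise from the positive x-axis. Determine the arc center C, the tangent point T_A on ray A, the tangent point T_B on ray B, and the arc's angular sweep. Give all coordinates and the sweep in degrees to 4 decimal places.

bisector direction at 339.5823° = (0.937174,-0.348862)
center distance |VC| = r/sin(θ/2) = 19.804952/sin(17.2896°) = 66.638114
C = V + |VC|·bis = (34.6762,-27.9005)
T_A = V + ((C−V)·d_A)·d_A = V + 63.6271·d_A = (22.5629,-43.5691)
T_B = V + ((C−V)·d_B)·d_B = V + 63.6271·d_B = (35.7569,-8.1251)
sweep = 180° − θ = 145.4208°

center=(34.6762,-27.9005) T_A=(22.5629,-43.5691) T_B=(35.7569,-8.1251) sweep=145.4208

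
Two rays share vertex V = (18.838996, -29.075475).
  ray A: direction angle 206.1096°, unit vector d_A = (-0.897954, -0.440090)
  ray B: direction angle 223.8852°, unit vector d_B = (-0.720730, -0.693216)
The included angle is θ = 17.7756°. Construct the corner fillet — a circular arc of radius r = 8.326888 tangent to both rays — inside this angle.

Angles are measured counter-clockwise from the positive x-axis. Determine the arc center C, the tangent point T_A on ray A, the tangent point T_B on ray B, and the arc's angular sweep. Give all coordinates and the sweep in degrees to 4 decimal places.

center=(-25.3112,-59.9868) T_A=(-28.9758,-52.5096) T_B=(-19.5389,-65.9882) sweep=162.2244

bisector direction at 214.9974° = (-0.819178,-0.573539)
center distance |VC| = r/sin(θ/2) = 8.326888/sin(8.8878°) = 53.895710
C = V + |VC|·bis = (-25.3112,-59.9868)
T_A = V + ((C−V)·d_A)·d_A = V + 53.2486·d_A = (-28.9758,-52.5096)
T_B = V + ((C−V)·d_B)·d_B = V + 53.2486·d_B = (-19.5389,-65.9882)
sweep = 180° − θ = 162.2244°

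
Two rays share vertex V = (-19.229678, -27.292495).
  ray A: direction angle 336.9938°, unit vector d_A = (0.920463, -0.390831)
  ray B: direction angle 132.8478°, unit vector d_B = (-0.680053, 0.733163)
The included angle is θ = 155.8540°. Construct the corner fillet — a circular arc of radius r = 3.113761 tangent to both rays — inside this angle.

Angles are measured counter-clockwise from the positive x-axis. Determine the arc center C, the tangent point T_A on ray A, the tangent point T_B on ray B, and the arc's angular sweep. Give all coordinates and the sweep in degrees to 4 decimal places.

bisector direction at 54.9208° = (0.574708,0.818358)
center distance |VC| = r/sin(θ/2) = 3.113761/sin(77.9270°) = 3.184189
C = V + |VC|·bis = (-17.3997,-24.6867)
T_A = V + ((C−V)·d_A)·d_A = V + 0.6660·d_A = (-18.6167,-27.5528)
T_B = V + ((C−V)·d_B)·d_B = V + 0.6660·d_B = (-19.6826,-26.8042)
sweep = 180° − θ = 24.1460°

center=(-17.3997,-24.6867) T_A=(-18.6167,-27.5528) T_B=(-19.6826,-26.8042) sweep=24.1460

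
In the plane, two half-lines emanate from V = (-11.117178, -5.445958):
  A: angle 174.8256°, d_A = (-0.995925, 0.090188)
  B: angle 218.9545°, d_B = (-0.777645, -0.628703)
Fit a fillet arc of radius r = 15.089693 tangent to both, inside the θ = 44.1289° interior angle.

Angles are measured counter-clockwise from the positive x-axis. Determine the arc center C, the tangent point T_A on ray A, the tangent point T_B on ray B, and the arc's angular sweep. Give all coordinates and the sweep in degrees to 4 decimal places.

bisector direction at 196.8901° = (-0.956864,-0.290536)
center distance |VC| = r/sin(θ/2) = 15.089693/sin(22.0645°) = 40.169628
C = V + |VC|·bis = (-49.5541,-17.1167)
T_A = V + ((C−V)·d_A)·d_A = V + 37.2277·d_A = (-48.1931,-2.0885)
T_B = V + ((C−V)·d_B)·d_B = V + 37.2277·d_B = (-40.0671,-28.8511)
sweep = 180° − θ = 135.8711°

center=(-49.5541,-17.1167) T_A=(-48.1931,-2.0885) T_B=(-40.0671,-28.8511) sweep=135.8711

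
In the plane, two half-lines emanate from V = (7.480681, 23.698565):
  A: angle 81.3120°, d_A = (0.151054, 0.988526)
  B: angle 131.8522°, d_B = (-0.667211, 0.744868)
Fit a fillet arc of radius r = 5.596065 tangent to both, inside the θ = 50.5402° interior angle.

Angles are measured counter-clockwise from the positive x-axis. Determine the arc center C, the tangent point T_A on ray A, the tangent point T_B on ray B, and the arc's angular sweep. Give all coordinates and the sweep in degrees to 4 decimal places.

bisector direction at 106.5821° = (-0.285389,0.958412)
center distance |VC| = r/sin(θ/2) = 5.596065/sin(25.2701°) = 13.109038
C = V + |VC|·bis = (3.7395,36.2624)
T_A = V + ((C−V)·d_A)·d_A = V + 11.8546·d_A = (9.2714,35.4171)
T_B = V + ((C−V)·d_B)·d_B = V + 11.8546·d_B = (-0.4288,32.5287)
sweep = 180° − θ = 129.4598°

center=(3.7395,36.2624) T_A=(9.2714,35.4171) T_B=(-0.4288,32.5287) sweep=129.4598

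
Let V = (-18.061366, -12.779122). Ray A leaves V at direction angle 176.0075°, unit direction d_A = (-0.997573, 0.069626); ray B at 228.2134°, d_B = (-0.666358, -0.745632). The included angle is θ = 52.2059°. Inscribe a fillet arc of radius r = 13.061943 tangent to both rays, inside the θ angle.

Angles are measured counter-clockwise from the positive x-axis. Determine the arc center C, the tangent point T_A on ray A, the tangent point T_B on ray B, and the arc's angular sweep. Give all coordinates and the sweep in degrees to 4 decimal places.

bisector direction at 202.1104° = (-0.926460,-0.376393)
center distance |VC| = r/sin(θ/2) = 13.061943/sin(26.1029°) = 29.687219
C = V + |VC|·bis = (-45.5654,-23.9532)
T_A = V + ((C−V)·d_A)·d_A = V + 26.6593·d_A = (-44.6559,-10.9229)
T_B = V + ((C−V)·d_B)·d_B = V + 26.6593·d_B = (-35.8260,-32.6571)
sweep = 180° − θ = 127.7941°

center=(-45.5654,-23.9532) T_A=(-44.6559,-10.9229) T_B=(-35.8260,-32.6571) sweep=127.7941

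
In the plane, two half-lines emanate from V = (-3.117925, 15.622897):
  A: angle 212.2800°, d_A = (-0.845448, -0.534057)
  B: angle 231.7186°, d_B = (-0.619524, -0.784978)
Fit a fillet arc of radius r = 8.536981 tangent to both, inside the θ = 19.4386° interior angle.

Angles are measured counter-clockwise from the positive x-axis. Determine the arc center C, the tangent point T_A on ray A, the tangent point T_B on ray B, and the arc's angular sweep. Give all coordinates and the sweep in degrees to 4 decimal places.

center=(-40.6978,-18.2133) T_A=(-45.2570,-10.9957) T_B=(-33.9964,-23.5022) sweep=160.5614

bisector direction at 221.9993° = (-0.743153,-0.669122)
center distance |VC| = r/sin(θ/2) = 8.536981/sin(9.7193°) = 50.568120
C = V + |VC|·bis = (-40.6978,-18.2133)
T_A = V + ((C−V)·d_A)·d_A = V + 49.8423·d_A = (-45.2570,-10.9957)
T_B = V + ((C−V)·d_B)·d_B = V + 49.8423·d_B = (-33.9964,-23.5022)
sweep = 180° − θ = 160.5614°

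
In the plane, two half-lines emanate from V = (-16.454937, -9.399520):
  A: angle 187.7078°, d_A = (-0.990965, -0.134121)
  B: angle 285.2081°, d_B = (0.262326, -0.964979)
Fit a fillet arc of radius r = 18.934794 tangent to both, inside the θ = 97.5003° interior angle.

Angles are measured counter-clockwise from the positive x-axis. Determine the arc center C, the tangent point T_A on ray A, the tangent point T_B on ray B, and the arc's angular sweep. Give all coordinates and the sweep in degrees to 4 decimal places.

center=(-30.3706,-30.3904) T_A=(-32.9102,-11.6266) T_B=(-12.0989,-25.4233) sweep=82.4997

bisector direction at 236.4579° = (-0.552549,-0.833481)
center distance |VC| = r/sin(θ/2) = 18.934794/sin(48.7501°) = 25.184554
C = V + |VC|·bis = (-30.3706,-30.3904)
T_A = V + ((C−V)·d_A)·d_A = V + 16.6053·d_A = (-32.9102,-11.6266)
T_B = V + ((C−V)·d_B)·d_B = V + 16.6053·d_B = (-12.0989,-25.4233)
sweep = 180° − θ = 82.4997°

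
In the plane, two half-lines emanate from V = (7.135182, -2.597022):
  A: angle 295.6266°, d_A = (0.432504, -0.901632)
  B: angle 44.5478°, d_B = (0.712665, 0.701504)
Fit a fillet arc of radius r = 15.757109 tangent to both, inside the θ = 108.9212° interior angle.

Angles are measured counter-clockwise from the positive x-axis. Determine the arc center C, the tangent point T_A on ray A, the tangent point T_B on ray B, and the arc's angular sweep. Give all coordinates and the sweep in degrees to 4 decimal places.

center=(26.2105,-5.9306) T_A=(12.0034,-12.7456) T_B=(15.1568,5.2990) sweep=71.0788

bisector direction at 350.0872° = (0.985071,-0.172149)
center distance |VC| = r/sin(θ/2) = 15.757109/sin(54.4606°) = 19.364384
C = V + |VC|·bis = (26.2105,-5.9306)
T_A = V + ((C−V)·d_A)·d_A = V + 11.2558·d_A = (12.0034,-12.7456)
T_B = V + ((C−V)·d_B)·d_B = V + 11.2558·d_B = (15.1568,5.2990)
sweep = 180° − θ = 71.0788°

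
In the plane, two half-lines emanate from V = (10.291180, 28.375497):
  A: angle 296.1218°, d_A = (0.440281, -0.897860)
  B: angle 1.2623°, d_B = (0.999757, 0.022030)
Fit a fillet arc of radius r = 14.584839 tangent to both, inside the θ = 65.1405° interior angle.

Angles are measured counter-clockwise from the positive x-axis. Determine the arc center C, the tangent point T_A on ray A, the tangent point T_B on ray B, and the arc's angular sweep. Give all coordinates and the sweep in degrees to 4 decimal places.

bisector direction at 328.6920° = (0.854387,-0.519638)
center distance |VC| = r/sin(θ/2) = 14.584839/sin(32.5703°) = 27.092583
C = V + |VC|·bis = (33.4387,14.2972)
T_A = V + ((C−V)·d_A)·d_A = V + 22.8318·d_A = (20.3436,7.8757)
T_B = V + ((C−V)·d_B)·d_B = V + 22.8318·d_B = (33.1174,28.8785)
sweep = 180° − θ = 114.8595°

center=(33.4387,14.2972) T_A=(20.3436,7.8757) T_B=(33.1174,28.8785) sweep=114.8595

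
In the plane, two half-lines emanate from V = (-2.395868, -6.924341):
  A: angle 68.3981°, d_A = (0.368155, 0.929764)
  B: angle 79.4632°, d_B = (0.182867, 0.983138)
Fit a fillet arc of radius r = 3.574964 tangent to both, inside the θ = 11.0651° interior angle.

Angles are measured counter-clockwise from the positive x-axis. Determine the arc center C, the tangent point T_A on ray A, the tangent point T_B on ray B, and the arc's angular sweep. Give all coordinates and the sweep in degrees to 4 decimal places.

bisector direction at 73.9306° = (0.276801,0.960927)
center distance |VC| = r/sin(θ/2) = 3.574964/sin(5.5325°) = 37.080371
C = V + |VC|·bis = (7.8680,28.7072)
T_A = V + ((C−V)·d_A)·d_A = V + 36.9076·d_A = (11.1919,27.3911)
T_B = V + ((C−V)·d_B)·d_B = V + 36.9076·d_B = (4.3533,29.3609)
sweep = 180° − θ = 168.9349°

center=(7.8680,28.7072) T_A=(11.1919,27.3911) T_B=(4.3533,29.3609) sweep=168.9349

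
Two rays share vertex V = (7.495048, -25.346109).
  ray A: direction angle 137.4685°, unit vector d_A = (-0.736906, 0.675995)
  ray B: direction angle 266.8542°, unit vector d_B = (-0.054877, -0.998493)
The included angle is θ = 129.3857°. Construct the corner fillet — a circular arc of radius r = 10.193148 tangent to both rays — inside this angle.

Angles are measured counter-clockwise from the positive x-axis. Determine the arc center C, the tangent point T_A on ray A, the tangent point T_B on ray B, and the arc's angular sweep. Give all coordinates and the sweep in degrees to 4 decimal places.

center=(-2.9472,-29.5993) T_A=(3.9433,-22.0879) T_B=(7.2305,-30.1587) sweep=50.6143

bisector direction at 202.1613° = (-0.926125,-0.377216)
center distance |VC| = r/sin(θ/2) = 10.193148/sin(64.6929°) = 11.275242
C = V + |VC|·bis = (-2.9472,-29.5993)
T_A = V + ((C−V)·d_A)·d_A = V + 4.8198·d_A = (3.9433,-22.0879)
T_B = V + ((C−V)·d_B)·d_B = V + 4.8198·d_B = (7.2305,-30.1587)
sweep = 180° − θ = 50.6143°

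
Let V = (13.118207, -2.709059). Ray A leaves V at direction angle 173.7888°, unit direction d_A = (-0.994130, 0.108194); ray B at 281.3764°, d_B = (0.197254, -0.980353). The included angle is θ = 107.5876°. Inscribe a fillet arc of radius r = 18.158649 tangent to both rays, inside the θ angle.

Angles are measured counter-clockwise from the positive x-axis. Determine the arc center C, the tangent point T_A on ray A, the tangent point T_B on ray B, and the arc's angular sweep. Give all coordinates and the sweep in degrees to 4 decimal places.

center=(-2.0616,-19.3229) T_A=(-0.0969,-1.2708) T_B=(15.7403,-15.7410) sweep=72.4124

bisector direction at 227.5826° = (-0.674527,-0.738251)
center distance |VC| = r/sin(θ/2) = 18.158649/sin(53.7938°) = 22.504313
C = V + |VC|·bis = (-2.0616,-19.3229)
T_A = V + ((C−V)·d_A)·d_A = V + 13.2931·d_A = (-0.0969,-1.2708)
T_B = V + ((C−V)·d_B)·d_B = V + 13.2931·d_B = (15.7403,-15.7410)
sweep = 180° − θ = 72.4124°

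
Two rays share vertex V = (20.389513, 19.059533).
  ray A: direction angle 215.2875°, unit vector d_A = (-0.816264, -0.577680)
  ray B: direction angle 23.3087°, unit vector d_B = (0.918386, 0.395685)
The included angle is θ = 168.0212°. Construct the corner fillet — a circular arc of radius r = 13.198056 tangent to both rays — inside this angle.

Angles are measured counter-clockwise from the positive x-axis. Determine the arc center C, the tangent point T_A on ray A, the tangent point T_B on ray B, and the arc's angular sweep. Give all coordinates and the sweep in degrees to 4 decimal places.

bisector direction at 299.2981° = (0.489354,-0.872086)
center distance |VC| = r/sin(θ/2) = 13.198056/sin(84.0106°) = 13.270497
C = V + |VC|·bis = (26.8835,7.4865)
T_A = V + ((C−V)·d_A)·d_A = V + 1.3847·d_A = (19.2592,18.2596)
T_B = V + ((C−V)·d_B)·d_B = V + 1.3847·d_B = (21.6612,19.6074)
sweep = 180° − θ = 11.9788°

center=(26.8835,7.4865) T_A=(19.2592,18.2596) T_B=(21.6612,19.6074) sweep=11.9788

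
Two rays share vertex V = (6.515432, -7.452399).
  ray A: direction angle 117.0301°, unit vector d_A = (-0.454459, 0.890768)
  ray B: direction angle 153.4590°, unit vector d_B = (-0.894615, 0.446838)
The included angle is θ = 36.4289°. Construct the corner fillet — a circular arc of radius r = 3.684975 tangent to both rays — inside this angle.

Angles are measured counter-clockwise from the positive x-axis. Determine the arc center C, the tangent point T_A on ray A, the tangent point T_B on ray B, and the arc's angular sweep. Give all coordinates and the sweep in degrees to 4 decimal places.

center=(-1.8562,0.8481) T_A=(1.4262,2.5228) T_B=(-3.5028,-2.4485) sweep=143.5711

bisector direction at 135.2446° = (-0.710118,0.704082)
center distance |VC| = r/sin(θ/2) = 3.684975/sin(18.2144°) = 11.789110
C = V + |VC|·bis = (-1.8562,0.8481)
T_A = V + ((C−V)·d_A)·d_A = V + 11.1984·d_A = (1.4262,2.5228)
T_B = V + ((C−V)·d_B)·d_B = V + 11.1984·d_B = (-3.5028,-2.4485)
sweep = 180° − θ = 143.5711°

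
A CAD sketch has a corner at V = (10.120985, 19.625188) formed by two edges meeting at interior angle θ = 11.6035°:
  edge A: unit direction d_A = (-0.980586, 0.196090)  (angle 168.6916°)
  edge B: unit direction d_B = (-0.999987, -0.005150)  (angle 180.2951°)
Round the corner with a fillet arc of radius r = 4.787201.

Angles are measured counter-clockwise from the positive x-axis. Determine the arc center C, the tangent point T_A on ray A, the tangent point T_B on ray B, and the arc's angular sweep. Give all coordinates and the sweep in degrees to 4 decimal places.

center=(-37.0178,24.1697) T_A=(-36.0791,28.8639) T_B=(-36.9932,19.3825) sweep=168.3965

bisector direction at 174.4933° = (-0.995385,0.095961)
center distance |VC| = r/sin(θ/2) = 4.787201/sin(5.8018°) = 47.357385
C = V + |VC|·bis = (-37.0178,24.1697)
T_A = V + ((C−V)·d_A)·d_A = V + 47.1148·d_A = (-36.0791,28.8639)
T_B = V + ((C−V)·d_B)·d_B = V + 47.1148·d_B = (-36.9932,19.3825)
sweep = 180° − θ = 168.3965°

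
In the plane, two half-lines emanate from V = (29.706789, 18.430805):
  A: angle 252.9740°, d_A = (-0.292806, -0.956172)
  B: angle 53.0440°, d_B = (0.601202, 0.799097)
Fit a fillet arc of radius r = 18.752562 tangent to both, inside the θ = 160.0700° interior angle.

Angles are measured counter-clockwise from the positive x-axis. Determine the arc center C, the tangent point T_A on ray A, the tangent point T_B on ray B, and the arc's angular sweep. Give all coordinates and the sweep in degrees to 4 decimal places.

center=(46.6727,9.7896) T_A=(28.7421,15.2804) T_B=(31.6876,21.0636) sweep=19.9300

bisector direction at 333.0090° = (0.891078,-0.453851)
center distance |VC| = r/sin(θ/2) = 18.752562/sin(80.0350°) = 19.039803
C = V + |VC|·bis = (46.6727,9.7896)
T_A = V + ((C−V)·d_A)·d_A = V + 3.2948·d_A = (28.7421,15.2804)
T_B = V + ((C−V)·d_B)·d_B = V + 3.2948·d_B = (31.6876,21.0636)
sweep = 180° − θ = 19.9300°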